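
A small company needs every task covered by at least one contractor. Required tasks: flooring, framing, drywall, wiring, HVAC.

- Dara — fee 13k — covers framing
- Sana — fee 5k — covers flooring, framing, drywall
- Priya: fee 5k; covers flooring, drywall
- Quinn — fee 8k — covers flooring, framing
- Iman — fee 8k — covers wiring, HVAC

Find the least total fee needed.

This is an integer covering problem.
Choose Sana and Iman: together they cover flooring, framing, drywall, wiring, HVAC — every task.
Total fee: 5 + 8 = 13.
No cover costs less than 13.

13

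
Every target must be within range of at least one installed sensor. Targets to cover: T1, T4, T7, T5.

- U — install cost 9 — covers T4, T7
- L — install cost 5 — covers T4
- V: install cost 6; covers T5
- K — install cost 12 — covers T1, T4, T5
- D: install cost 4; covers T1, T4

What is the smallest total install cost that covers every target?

19

This is a weighted set-cover instance.
Choose U, V, and D: together they cover T1, T4, T7, T5 — every target.
Total install cost: 9 + 6 + 4 = 19.
No cover costs less than 19.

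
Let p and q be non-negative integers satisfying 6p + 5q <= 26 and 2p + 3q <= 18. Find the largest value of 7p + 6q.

31

(p,q)=(1,4) is feasible, giving 31.
(p,q)=(0,5) is feasible, giving 30.
(p,q)=(1,3) is feasible, giving 25.
(p,q)=(0,4) is feasible, giving 24.
No feasible integer point exceeds 31.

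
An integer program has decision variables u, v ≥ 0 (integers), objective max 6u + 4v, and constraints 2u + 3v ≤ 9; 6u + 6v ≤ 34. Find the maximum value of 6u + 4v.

24

The continuous relaxation peaks at (4.5, 0) with value 27.00; rounding to a feasible lattice point costs some objective.
(u,v)=(4,0): 2·4+3·0=8≤9, 6·4+6·0=24≤34, objective 24.
(u,v)=(3,1): 2·3+3·1=9≤9, 6·3+6·1=24≤34, objective 22.
(u,v)=(3,0): 2·3+3·0=6≤9, 6·3+6·0=18≤34, objective 18.
No feasible integer point exceeds 24.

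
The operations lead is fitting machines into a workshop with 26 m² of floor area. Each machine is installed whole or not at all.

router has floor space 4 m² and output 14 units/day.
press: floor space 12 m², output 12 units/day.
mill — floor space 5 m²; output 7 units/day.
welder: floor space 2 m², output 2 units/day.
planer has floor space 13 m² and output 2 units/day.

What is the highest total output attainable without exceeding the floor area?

35

Treat it as a binary knapsack problem.
Allowing fractional choices, the relaxed optimum would be about 35.5, but machines are indivisible.
router + press + mill: floor space 4 + 12 + 5 = 21 ≤ 26, output 14 + 12 + 7 = 33.
router + press + welder: floor space 4 + 12 + 2 = 18 ≤ 26, output 14 + 12 + 2 = 28.
router + press + mill + welder: floor space 4 + 12 + 5 + 2 = 23 ≤ 26, output 14 + 12 + 7 + 2 = 35.
Best is router, press, mill, and welder with total output 35.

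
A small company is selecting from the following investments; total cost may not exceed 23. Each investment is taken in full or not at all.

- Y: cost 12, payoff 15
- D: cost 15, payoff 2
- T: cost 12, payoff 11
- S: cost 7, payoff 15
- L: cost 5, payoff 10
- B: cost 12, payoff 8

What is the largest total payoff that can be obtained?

30

Take Y and S: cost 12 + 7 = 19 ≤ 23, payoff 15 + 15 = 30.
No other feasible combination does better.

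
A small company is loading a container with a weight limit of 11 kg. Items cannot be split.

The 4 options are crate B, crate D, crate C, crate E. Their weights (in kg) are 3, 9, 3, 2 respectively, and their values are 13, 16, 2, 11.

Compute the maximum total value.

Take crate D and crate E: weight 9 + 2 = 11 ≤ 11, value 16 + 11 = 27.
No other feasible combination does better.

27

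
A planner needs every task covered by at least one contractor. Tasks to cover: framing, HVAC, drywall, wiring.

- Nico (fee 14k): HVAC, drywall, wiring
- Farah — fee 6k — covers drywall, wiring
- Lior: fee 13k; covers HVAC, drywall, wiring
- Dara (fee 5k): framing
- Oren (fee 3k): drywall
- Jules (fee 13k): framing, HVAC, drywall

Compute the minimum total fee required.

18

This is an integer covering problem.
The greedy cost-per-new-task heuristic would pick Farah, Dara, and Lior for 24, but a cheaper cover exists.
Choose Lior and Dara: together they cover framing, HVAC, drywall, wiring — every task.
Total fee: 13 + 5 = 18.
No cover costs less than 18.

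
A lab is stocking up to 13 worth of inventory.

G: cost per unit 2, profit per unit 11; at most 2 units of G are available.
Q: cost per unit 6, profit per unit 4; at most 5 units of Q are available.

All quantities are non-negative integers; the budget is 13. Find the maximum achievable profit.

G has the best ratio (11/2); taking only G gives at most 2×11 = 22 (stopped by the supply cap of 2).
Mixing does better — 2×G and 1×Q: cost 10 ≤ 13, profit 2·11 + 1·4 = 26.

26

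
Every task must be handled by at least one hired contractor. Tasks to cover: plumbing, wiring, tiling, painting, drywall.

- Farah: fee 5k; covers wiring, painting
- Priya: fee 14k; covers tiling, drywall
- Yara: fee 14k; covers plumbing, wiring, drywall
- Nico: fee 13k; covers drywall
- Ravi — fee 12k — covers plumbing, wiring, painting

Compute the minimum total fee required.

26

The greedy cost-per-new-task heuristic would pick Farah, Priya, and Ravi for 31, but a cheaper cover exists.
Choose Priya and Ravi: together they cover plumbing, wiring, tiling, painting, drywall — every task.
Total fee: 14 + 12 = 26.
No cover costs less than 26.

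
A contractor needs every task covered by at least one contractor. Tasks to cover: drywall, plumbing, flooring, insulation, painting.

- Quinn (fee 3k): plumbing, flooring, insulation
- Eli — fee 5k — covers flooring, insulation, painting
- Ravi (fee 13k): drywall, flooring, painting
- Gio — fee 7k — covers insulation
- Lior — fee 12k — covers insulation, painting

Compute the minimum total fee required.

The greedy cost-per-new-task heuristic would pick Quinn, Eli, and Ravi for 21, but a cheaper cover exists.
Choose Quinn and Ravi: together they cover drywall, plumbing, flooring, insulation, painting — every task.
Total fee: 3 + 13 = 16.
No cover costs less than 16.

16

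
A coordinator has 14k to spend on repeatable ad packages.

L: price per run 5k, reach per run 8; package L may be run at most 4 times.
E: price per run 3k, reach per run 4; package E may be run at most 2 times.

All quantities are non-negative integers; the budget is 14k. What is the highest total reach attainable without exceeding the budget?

L has the best ratio (8/5); taking only L gives at most 2×8 = 16 (stopped by the price limit).
Mixing does better — 2×L and 1×E: price 13 ≤ 14, reach 2·8 + 1·4 = 20.

20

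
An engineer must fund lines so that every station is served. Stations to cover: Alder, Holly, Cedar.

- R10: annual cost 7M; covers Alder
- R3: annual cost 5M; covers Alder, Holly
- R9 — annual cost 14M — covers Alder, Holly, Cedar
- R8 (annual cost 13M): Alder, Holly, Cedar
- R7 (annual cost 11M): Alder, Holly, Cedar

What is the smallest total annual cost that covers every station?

This is an integer covering problem.
The greedy cost-per-new-station heuristic would pick R3 and R7 for 16, but a cheaper cover exists.
R7 alone covers Alder, Holly, Cedar — every station.
Total annual cost: 11.
No cover costs less than 11.

11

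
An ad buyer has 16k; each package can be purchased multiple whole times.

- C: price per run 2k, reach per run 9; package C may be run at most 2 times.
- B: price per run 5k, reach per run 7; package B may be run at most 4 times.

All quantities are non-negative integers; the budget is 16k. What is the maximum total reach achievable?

32

This is a bounded integer knapsack.
Take 2×C and 2×B: price 14 ≤ 16, reach 2·9 + 2·7 = 32.
C has the best ratio (9/2) and is taken to its limit of 2; remaining capacity is filled optimally with the others.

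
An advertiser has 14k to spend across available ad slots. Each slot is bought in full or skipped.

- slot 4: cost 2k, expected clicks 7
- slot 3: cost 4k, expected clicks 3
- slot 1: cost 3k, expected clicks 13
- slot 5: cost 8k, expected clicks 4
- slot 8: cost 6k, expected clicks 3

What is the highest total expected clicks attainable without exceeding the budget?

This is a 0-1 knapsack instance.
Allowing fractional choices, the relaxed optimum would be about 25.5, but ad slots are indivisible.
slot 4 + slot 3 + slot 1: cost 2 + 4 + 3 = 9 ≤ 14, expected clicks 7 + 3 + 13 = 23.
slot 4 + slot 1 + slot 5: cost 2 + 3 + 8 = 13 ≤ 14, expected clicks 7 + 13 + 4 = 24.
slot 4 + slot 1 + slot 8: cost 2 + 3 + 6 = 11 ≤ 14, expected clicks 7 + 13 + 3 = 23.
Best is slot 4, slot 1, and slot 5 with total expected clicks 24.

24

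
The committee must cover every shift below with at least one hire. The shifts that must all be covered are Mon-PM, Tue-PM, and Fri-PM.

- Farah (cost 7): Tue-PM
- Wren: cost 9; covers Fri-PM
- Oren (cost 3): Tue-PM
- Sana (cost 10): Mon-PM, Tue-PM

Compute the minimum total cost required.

19

The greedy cost-per-new-shift heuristic would pick Oren, Wren, and Sana for 22, but a cheaper cover exists.
Choose Wren and Sana: together they cover Mon-PM, Tue-PM, Fri-PM — every shift.
Total cost: 9 + 10 = 19.
No cover costs less than 19.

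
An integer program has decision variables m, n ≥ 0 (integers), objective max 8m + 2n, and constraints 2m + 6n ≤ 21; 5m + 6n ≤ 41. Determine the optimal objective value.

64

(m,n)=(8,0): 2·8+6·0=16≤21, 5·8+6·0=40≤41, objective 64.
(m,n)=(7,1): 2·7+6·1=20≤21, 5·7+6·1=41≤41, objective 58.
(m,n)=(7,0): 2·7+6·0=14≤21, 5·7+6·0=35≤41, objective 56.
The best lattice point is (8,0), giving 64.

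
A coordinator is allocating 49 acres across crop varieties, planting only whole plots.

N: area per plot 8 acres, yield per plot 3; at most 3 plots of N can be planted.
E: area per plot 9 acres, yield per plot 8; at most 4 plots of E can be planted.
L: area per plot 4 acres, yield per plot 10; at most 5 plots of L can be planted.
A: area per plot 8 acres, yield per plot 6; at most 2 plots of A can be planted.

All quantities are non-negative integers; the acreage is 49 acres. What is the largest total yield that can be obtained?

74

3×E and 5×L: area 47 ≤ 49, yield 3·8 + 5·10 = 74.
2×E, 5×L, and 1×A: area 46 ≤ 49, yield 2·8 + 5·10 + 1·6 = 72.
Best is 74.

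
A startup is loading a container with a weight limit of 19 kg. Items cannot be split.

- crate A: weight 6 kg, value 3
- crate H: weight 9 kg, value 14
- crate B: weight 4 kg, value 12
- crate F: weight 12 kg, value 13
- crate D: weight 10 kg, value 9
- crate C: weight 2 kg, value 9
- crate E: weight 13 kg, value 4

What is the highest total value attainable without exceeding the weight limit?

Treat it as a binary knapsack problem.
Take crate H, crate B, and crate C: weight 9 + 4 + 2 = 15 ≤ 19, value 14 + 12 + 9 = 35.
No other feasible combination does better.

35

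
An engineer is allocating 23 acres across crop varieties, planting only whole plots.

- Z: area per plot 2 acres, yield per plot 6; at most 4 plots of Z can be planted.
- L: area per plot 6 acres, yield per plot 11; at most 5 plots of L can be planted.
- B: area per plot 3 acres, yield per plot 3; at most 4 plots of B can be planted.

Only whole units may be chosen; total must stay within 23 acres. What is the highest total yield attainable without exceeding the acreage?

This is a bounded integer knapsack.
4×Z, 2×L, and 1×B: area 23 ≤ 23, yield 4·6 + 2·11 + 1·3 = 49.
4×Z and 2×L: area 20 ≤ 23, yield 4·6 + 2·11 = 46.
Best is 49.

49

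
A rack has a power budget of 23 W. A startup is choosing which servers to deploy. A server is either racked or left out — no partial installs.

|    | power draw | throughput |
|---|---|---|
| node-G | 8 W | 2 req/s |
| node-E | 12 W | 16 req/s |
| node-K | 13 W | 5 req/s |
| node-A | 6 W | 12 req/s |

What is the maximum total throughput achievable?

28

Allowing fractional choices, the relaxed optimum would be about 29.9, but servers are indivisible.
node-E + node-A: power draw 12 + 6 = 18 ≤ 23, throughput 16 + 12 = 28.
node-G + node-E: power draw 8 + 12 = 20 ≤ 23, throughput 2 + 16 = 18.
node-K + node-A: power draw 13 + 6 = 19 ≤ 23, throughput 5 + 12 = 17.
Best is node-E and node-A with total throughput 28.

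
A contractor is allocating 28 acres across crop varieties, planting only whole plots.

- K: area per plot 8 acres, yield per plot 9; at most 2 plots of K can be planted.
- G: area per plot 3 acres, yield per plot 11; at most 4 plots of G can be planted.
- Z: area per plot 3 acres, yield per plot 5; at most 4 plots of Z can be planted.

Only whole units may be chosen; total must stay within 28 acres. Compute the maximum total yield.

64

This is a bounded integer knapsack.
G has the best ratio (11/3); taking only G gives at most 4×11 = 44 (stopped by the supply cap of 4).
Mixing does better — 4×G and 4×Z: area 24 ≤ 28, yield 4·11 + 4·5 = 64.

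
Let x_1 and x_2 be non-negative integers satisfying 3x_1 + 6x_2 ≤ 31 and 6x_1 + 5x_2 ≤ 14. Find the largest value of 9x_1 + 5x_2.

18

(x_1,x_2)=(2,0) is feasible, giving 18.
(x_1,x_2)=(1,1) is feasible, giving 14.
(x_1,x_2)=(1,0) is feasible, giving 9.
No feasible integer point exceeds 18.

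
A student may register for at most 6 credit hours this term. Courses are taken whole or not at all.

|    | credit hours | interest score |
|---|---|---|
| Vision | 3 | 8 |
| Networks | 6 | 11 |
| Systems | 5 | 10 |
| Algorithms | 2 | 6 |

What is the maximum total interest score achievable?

Networks: credit hours 6 ≤ 6, interest score 11.
Vision + Algorithms: credit hours 3 + 2 = 5 ≤ 6, interest score 8 + 6 = 14.
Best is Vision and Algorithms with total interest score 14.

14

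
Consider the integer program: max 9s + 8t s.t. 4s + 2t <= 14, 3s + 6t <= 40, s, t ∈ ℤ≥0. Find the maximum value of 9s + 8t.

Relaxing integrality, the LP optimum is 54.44 at (s,t) = (0.222, 6.56), which is not an integer point.
(s,t)=(1,5) is feasible, giving 49.
(s,t)=(0,6) is feasible, giving 48.
(s,t)=(1,4) is feasible, giving 41.
(s,t)=(0,5) is feasible, giving 40.
The best lattice point is (1,5), giving 49.

49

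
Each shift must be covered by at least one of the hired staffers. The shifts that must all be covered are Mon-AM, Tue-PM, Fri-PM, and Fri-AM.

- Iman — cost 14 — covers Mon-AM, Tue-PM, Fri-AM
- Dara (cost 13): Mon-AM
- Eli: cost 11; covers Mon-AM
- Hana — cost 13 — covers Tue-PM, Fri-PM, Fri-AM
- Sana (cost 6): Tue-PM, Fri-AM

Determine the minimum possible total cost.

This is an integer covering problem.
Choose Eli and Hana: together they cover Mon-AM, Tue-PM, Fri-PM, Fri-AM — every shift.
Total cost: 11 + 13 = 24.

24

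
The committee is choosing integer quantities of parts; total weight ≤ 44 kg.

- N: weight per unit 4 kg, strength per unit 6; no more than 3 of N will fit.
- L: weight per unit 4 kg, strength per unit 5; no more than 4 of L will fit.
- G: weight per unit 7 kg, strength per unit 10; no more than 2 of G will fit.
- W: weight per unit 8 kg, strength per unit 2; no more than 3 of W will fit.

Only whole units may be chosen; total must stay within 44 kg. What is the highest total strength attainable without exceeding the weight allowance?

N has the best ratio (6/4); taking only N gives at most 3×6 = 18 (stopped by the supply cap of 3).
Mixing does better — 3×N, 4×L, and 2×G: weight 42 ≤ 44, strength 3·6 + 4·5 + 2·10 = 58.

58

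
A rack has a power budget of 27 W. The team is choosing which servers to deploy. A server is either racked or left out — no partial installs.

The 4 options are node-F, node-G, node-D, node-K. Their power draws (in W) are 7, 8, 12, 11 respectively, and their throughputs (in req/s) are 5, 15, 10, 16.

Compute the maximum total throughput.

Treat it as a binary knapsack problem.
Allowing fractional choices, the relaxed optimum would be about 37.7, but servers are indivisible.
node-F + node-G + node-K: power draw 7 + 8 + 11 = 26 ≤ 27, throughput 5 + 15 + 16 = 36.
node-G + node-K: power draw 8 + 11 = 19 ≤ 27, throughput 15 + 16 = 31.
Best is node-F, node-G, and node-K with total throughput 36.

36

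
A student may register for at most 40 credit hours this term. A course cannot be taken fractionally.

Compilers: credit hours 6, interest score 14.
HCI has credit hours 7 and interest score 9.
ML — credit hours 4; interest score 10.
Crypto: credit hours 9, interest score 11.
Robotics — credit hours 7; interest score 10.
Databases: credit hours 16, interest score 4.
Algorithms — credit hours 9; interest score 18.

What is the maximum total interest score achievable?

Compilers + ML + Crypto + Robotics + Algorithms: credit hours 6 + 4 + 9 + 7 + 9 = 35 ≤ 40, interest score 14 + 10 + 11 + 10 + 18 = 63.
Compilers + HCI + ML + Crypto + Algorithms: credit hours 6 + 7 + 4 + 9 + 9 = 35 ≤ 40, interest score 14 + 9 + 10 + 11 + 18 = 62.
Best is Compilers, ML, Crypto, Robotics, and Algorithms with total interest score 63.

63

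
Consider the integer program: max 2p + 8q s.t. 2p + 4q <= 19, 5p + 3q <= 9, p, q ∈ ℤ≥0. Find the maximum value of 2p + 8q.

24

(p,q)=(0,3): 2·0+4·3=12≤19, 5·0+3·3=9≤9, objective 24.
(p,q)=(0,2): 2·0+4·2=8≤19, 5·0+3·2=6≤9, objective 16.
No feasible integer point exceeds 24.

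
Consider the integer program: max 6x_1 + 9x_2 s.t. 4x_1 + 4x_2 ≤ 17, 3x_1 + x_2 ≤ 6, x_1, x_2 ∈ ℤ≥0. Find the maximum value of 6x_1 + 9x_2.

36

(x_1,x_2)=(0,4): 4·0+4·4=16≤17, 3·0+1·4=4≤6, objective 36.
(x_1,x_2)=(1,3): 4·1+4·3=16≤17, 3·1+1·3=6≤6, objective 33.
(x_1,x_2)=(0,3): 4·0+4·3=12≤17, 3·0+1·3=3≤6, objective 27.
The best lattice point is (0,4), giving 36.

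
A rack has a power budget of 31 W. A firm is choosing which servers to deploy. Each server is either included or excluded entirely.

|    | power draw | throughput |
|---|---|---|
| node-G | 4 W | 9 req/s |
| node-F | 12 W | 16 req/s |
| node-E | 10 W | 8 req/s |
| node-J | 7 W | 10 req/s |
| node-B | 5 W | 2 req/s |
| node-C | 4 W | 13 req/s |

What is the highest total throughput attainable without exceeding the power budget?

This is an integer program with binary decision variables.
Allowing fractional choices, the relaxed optimum would be about 51.2, but servers are indivisible.
node-G + node-F + node-J + node-C: power draw 4 + 12 + 7 + 4 = 27 ≤ 31, throughput 9 + 16 + 10 + 13 = 48.
node-G + node-E + node-J + node-B + node-C: power draw 4 + 10 + 7 + 5 + 4 = 30 ≤ 31, throughput 9 + 8 + 10 + 2 + 13 = 42.
node-G + node-F + node-E + node-C: power draw 4 + 12 + 10 + 4 = 30 ≤ 31, throughput 9 + 16 + 8 + 13 = 46.
Best is node-G, node-F, node-J, and node-C with total throughput 48.

48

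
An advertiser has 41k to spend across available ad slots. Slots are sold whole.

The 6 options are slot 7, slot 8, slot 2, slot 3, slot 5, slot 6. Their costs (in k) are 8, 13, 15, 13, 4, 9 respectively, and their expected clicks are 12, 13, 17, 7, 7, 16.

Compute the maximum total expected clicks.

53

Allowing fractional choices, the relaxed optimum would be about 57.0, but ad slots are indivisible.
slot 8 + slot 2 + slot 5 + slot 6: cost 13 + 15 + 4 + 9 = 41 ≤ 41, expected clicks 13 + 17 + 7 + 16 = 53.
slot 7 + slot 2 + slot 5 + slot 6: cost 8 + 15 + 4 + 9 = 36 ≤ 41, expected clicks 12 + 17 + 7 + 16 = 52.
slot 7 + slot 8 + slot 2 + slot 5: cost 8 + 13 + 15 + 4 = 40 ≤ 41, expected clicks 12 + 13 + 17 + 7 = 49.
Best is slot 8, slot 2, slot 5, and slot 6 with total expected clicks 53.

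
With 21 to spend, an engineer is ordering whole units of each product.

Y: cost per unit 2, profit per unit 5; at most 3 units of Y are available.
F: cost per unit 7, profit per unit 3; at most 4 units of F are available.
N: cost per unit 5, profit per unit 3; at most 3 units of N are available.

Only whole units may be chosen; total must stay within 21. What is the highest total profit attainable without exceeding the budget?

24

3×Y and 3×N: cost 21 ≤ 21, profit 3·5 + 3·3 = 24.
3×Y and 2×N: cost 16 ≤ 21, profit 3·5 + 2·3 = 21.
Best is 24.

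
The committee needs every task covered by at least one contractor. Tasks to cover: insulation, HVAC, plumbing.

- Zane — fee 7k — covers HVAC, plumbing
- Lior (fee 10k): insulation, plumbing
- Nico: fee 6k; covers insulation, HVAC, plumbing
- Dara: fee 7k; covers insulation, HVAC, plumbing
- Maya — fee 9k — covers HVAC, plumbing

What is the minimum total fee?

6

This is a weighted set-cover instance.
Nico alone covers insulation, HVAC, plumbing — every task.
Total fee: 6.
No cover costs less than 6.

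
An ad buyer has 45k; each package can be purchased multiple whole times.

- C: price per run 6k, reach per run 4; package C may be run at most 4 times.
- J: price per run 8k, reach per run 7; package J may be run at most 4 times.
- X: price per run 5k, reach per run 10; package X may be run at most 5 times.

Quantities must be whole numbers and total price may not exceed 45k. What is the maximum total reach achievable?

2×C, 1×J, and 5×X: price 45 ≤ 45, reach 2·4 + 1·7 + 5·10 = 65.
2×J and 5×X: price 41 ≤ 45, reach 2·7 + 5·10 = 64.
Best is 65.

65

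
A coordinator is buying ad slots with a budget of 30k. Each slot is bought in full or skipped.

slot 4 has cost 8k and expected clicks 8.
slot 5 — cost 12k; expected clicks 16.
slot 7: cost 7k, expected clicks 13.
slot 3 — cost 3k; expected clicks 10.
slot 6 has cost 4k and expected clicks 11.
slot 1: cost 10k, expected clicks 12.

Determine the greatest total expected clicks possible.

Allowing fractional choices, the relaxed optimum would be about 54.8, but ad slots are indivisible.
slot 5 + slot 3 + slot 6 + slot 1: cost 12 + 3 + 4 + 10 = 29 ≤ 30, expected clicks 16 + 10 + 11 + 12 = 49.
slot 4 + slot 5 + slot 7 + slot 3: cost 8 + 12 + 7 + 3 = 30 ≤ 30, expected clicks 8 + 16 + 13 + 10 = 47.
slot 5 + slot 7 + slot 3 + slot 6: cost 12 + 7 + 3 + 4 = 26 ≤ 30, expected clicks 16 + 13 + 10 + 11 = 50.
Best is slot 5, slot 7, slot 3, and slot 6 with total expected clicks 50.

50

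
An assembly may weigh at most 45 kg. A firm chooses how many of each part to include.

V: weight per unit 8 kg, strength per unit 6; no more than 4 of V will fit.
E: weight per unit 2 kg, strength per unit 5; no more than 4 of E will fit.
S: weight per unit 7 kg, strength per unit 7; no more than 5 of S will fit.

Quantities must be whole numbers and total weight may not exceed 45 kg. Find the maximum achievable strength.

55

E has the best ratio (5/2); taking only E gives at most 4×5 = 20 (stopped by the supply cap of 4).
Mixing does better — 4×E and 5×S: weight 43 ≤ 45, strength 4·5 + 5·7 = 55.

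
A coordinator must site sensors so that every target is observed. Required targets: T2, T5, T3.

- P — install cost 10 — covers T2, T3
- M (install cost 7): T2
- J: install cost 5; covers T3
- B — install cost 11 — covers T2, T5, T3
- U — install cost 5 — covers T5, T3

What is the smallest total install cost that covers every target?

11

This is an integer covering problem.
The greedy cost-per-new-target heuristic would pick U and M for 12, but a cheaper cover exists.
B alone covers T2, T5, T3 — every target.
Total install cost: 11.
No cover costs less than 11.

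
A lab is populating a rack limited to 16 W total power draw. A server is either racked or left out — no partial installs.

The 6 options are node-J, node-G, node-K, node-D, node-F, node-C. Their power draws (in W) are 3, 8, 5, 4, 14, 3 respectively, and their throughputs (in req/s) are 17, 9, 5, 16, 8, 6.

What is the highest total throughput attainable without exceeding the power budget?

44

This is a 0-1 knapsack instance.
Allowing fractional choices, the relaxed optimum would be about 45.8, but servers are indivisible.
node-J + node-G + node-D: power draw 3 + 8 + 4 = 15 ≤ 16, throughput 17 + 9 + 16 = 42.
node-J + node-D + node-C: power draw 3 + 4 + 3 = 10 ≤ 16, throughput 17 + 16 + 6 = 39.
node-J + node-K + node-D + node-C: power draw 3 + 5 + 4 + 3 = 15 ≤ 16, throughput 17 + 5 + 16 + 6 = 44.
Best is node-J, node-K, node-D, and node-C with total throughput 44.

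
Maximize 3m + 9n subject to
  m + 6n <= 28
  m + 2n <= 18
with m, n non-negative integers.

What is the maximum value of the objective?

Relaxing integrality, the LP optimum is 61.50 at (m,n) = (13, 2.5), which is not an integer point.
(m,n)=(14,2): 1·14+6·2=26≤28, 1·14+2·2=18≤18, objective 60.
(m,n)=(13,2): 1·13+6·2=25≤28, 1·13+2·2=17≤18, objective 57.
(m,n)=(15,1): 1·15+6·1=21≤28, 1·15+2·1=17≤18, objective 54.
The best lattice point is (14,2), giving 60.

60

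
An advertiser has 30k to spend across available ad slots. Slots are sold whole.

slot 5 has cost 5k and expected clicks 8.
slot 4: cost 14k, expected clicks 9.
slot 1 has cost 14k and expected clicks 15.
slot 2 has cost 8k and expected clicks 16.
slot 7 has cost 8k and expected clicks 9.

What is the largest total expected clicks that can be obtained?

40

slot 4 + slot 2 + slot 7: cost 14 + 8 + 8 = 30 ≤ 30, expected clicks 9 + 16 + 9 = 34.
slot 1 + slot 2 + slot 7: cost 14 + 8 + 8 = 30 ≤ 30, expected clicks 15 + 16 + 9 = 40.
slot 5 + slot 1 + slot 2: cost 5 + 14 + 8 = 27 ≤ 30, expected clicks 8 + 15 + 16 = 39.
Best is slot 1, slot 2, and slot 7 with total expected clicks 40.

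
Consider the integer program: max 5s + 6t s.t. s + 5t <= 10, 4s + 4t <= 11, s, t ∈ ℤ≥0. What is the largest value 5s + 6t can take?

12

(s,t)=(0,2) is feasible, giving 12.
(s,t)=(1,1) is feasible, giving 11.
(s,t)=(0,1) is feasible, giving 6.
The best lattice point is (0,2), giving 12.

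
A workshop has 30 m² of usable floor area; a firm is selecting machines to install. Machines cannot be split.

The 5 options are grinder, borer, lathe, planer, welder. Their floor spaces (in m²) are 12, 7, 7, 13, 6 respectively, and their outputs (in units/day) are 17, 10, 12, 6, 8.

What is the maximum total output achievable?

Allowing fractional choices, the relaxed optimum would be about 44.3, but machines are indivisible.
grinder + borer + lathe: floor space 12 + 7 + 7 = 26 ≤ 30, output 17 + 10 + 12 = 39.
grinder + lathe + welder: floor space 12 + 7 + 6 = 25 ≤ 30, output 17 + 12 + 8 = 37.
grinder + borer + welder: floor space 12 + 7 + 6 = 25 ≤ 30, output 17 + 10 + 8 = 35.
Best is grinder, borer, and lathe with total output 39.

39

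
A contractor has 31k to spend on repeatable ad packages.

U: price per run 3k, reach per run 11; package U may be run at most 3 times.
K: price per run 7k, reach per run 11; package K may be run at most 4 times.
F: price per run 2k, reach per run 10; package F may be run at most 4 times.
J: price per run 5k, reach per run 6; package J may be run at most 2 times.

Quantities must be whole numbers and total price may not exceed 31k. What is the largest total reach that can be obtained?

95

This is a bounded integer knapsack.
F has the best ratio (10/2); taking only F gives at most 4×10 = 40 (stopped by the supply cap of 4).
Mixing does better — 3×U, 2×K, and 4×F: price 31 ≤ 31, reach 3·11 + 2·11 + 4·10 = 95.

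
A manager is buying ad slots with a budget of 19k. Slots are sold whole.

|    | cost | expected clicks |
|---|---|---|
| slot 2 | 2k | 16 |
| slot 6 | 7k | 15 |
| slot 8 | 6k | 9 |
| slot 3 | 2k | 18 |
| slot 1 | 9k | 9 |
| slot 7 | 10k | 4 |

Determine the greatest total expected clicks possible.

This is an integer program with binary decision variables.
slot 2 + slot 8 + slot 3 + slot 1: cost 2 + 6 + 2 + 9 = 19 ≤ 19, expected clicks 16 + 9 + 18 + 9 = 52.
slot 2 + slot 6 + slot 8 + slot 3: cost 2 + 7 + 6 + 2 = 17 ≤ 19, expected clicks 16 + 15 + 9 + 18 = 58.
slot 2 + slot 6 + slot 3: cost 2 + 7 + 2 = 11 ≤ 19, expected clicks 16 + 15 + 18 = 49.
Best is slot 2, slot 6, slot 8, and slot 3 with total expected clicks 58.

58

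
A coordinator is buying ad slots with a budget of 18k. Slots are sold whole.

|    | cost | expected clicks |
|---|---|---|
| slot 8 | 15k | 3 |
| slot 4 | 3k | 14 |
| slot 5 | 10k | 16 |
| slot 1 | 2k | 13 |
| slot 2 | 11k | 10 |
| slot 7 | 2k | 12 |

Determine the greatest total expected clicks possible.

55

Take slot 4, slot 5, slot 1, and slot 7: cost 3 + 10 + 2 + 2 = 17 ≤ 18, expected clicks 14 + 16 + 13 + 12 = 55.
No other feasible combination does better.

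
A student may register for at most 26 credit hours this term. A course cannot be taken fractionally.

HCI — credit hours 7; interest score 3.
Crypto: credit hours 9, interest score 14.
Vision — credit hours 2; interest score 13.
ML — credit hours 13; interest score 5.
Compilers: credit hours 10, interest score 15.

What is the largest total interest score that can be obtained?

Crypto + Vision + ML: credit hours 9 + 2 + 13 = 24 ≤ 26, interest score 14 + 13 + 5 = 32.
Vision + ML + Compilers: credit hours 2 + 13 + 10 = 25 ≤ 26, interest score 13 + 5 + 15 = 33.
Crypto + Vision + Compilers: credit hours 9 + 2 + 10 = 21 ≤ 26, interest score 14 + 13 + 15 = 42.
Best is Crypto, Vision, and Compilers with total interest score 42.

42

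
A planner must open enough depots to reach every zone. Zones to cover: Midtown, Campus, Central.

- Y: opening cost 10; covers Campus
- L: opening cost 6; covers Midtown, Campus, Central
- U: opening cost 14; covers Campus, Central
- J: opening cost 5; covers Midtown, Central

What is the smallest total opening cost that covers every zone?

6

L alone covers Midtown, Campus, Central — every zone.
Total opening cost: 6.
No cover costs less than 6.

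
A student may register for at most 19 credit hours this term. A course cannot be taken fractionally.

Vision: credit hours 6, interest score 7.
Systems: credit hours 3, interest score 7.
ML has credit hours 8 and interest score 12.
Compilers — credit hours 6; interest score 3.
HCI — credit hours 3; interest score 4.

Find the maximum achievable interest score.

Take Vision, Systems, and ML: credit hours 6 + 3 + 8 = 17 ≤ 19, interest score 7 + 7 + 12 = 26.
No other feasible combination does better.

26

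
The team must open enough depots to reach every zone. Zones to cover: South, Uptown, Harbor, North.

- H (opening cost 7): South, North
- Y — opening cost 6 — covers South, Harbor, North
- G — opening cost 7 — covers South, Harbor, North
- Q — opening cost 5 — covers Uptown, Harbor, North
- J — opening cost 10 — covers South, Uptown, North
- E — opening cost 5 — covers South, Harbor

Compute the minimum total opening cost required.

10

Choose Q and E: together they cover South, Uptown, Harbor, North — every zone.
Total opening cost: 5 + 5 = 10.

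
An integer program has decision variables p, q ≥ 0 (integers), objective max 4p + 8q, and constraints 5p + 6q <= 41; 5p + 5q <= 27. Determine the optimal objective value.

The continuous relaxation peaks at (0, 5.4) with value 43.20; rounding to a feasible lattice point costs some objective.
(p,q)=(0,5): 5·0+6·5=30≤41, 5·0+5·5=25≤27, objective 40.
(p,q)=(1,4): 5·1+6·4=29≤41, 5·1+5·4=25≤27, objective 36.
(p,q)=(0,4): 5·0+6·4=24≤41, 5·0+5·4=20≤27, objective 32.
No feasible integer point exceeds 40.

40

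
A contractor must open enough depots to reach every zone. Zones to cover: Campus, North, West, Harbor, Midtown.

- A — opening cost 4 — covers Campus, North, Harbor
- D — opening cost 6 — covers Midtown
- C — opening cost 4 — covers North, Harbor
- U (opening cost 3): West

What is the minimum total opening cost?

13

Choose A, D, and U: together they cover Campus, North, West, Harbor, Midtown — every zone.
Total opening cost: 4 + 6 + 3 = 13.
No cover costs less than 13.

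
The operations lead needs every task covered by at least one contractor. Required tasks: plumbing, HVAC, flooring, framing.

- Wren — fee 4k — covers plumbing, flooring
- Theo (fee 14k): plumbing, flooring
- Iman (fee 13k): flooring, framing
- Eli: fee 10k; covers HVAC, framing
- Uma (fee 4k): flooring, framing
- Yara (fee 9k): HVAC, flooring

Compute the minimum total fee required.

14

The greedy cost-per-new-task heuristic would pick Wren, Uma, and Yara for 17, but a cheaper cover exists.
Choose Wren and Eli: together they cover plumbing, HVAC, flooring, framing — every task.
Total fee: 4 + 10 = 14.
No cover costs less than 14.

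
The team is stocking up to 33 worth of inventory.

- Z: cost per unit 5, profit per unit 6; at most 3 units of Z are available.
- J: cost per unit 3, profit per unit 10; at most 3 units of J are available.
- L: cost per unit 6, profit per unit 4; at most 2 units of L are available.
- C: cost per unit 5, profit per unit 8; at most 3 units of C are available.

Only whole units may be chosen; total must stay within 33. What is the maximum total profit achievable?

60

This is a bounded integer knapsack.
3×J, 1×L, and 3×C: cost 30 ≤ 33, profit 3·10 + 1·4 + 3·8 = 58.
1×Z, 3×J, and 3×C: cost 29 ≤ 33, profit 1·6 + 3·10 + 3·8 = 60.
Best is 60.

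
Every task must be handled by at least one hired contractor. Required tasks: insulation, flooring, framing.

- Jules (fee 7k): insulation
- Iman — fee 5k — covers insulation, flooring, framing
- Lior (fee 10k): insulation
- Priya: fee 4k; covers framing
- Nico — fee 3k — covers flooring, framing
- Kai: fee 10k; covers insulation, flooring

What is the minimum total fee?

5

This is an integer covering problem.
The greedy cost-per-new-task heuristic would pick Nico and Iman for 8, but a cheaper cover exists.
Iman alone covers insulation, flooring, framing — every task.
Total fee: 5.
No cover costs less than 5.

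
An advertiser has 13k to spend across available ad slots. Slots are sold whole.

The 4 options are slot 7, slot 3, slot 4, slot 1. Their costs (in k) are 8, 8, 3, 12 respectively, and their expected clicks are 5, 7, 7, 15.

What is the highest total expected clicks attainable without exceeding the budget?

Take slot 1: cost 12 ≤ 13, expected clicks 15.
No other feasible combination does better.

15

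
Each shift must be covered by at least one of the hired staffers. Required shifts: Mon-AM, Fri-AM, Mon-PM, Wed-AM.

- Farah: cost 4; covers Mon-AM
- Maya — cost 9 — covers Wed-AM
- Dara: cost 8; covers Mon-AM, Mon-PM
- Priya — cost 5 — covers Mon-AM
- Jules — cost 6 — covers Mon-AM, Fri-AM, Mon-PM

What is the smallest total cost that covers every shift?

15

Choose Maya and Jules: together they cover Mon-AM, Fri-AM, Mon-PM, Wed-AM — every shift.
Total cost: 9 + 6 = 15.
No cover costs less than 15.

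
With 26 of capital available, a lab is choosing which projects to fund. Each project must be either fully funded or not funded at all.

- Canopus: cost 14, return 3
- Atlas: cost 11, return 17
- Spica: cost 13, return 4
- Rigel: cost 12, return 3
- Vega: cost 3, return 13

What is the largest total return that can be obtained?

This is a 0-1 knapsack instance.
Atlas + Vega: cost 11 + 3 = 14 ≤ 26, return 17 + 13 = 30.
Atlas + Spica: cost 11 + 13 = 24 ≤ 26, return 17 + 4 = 21.
Atlas + Rigel + Vega: cost 11 + 12 + 3 = 26 ≤ 26, return 17 + 3 + 13 = 33.
Best is Atlas, Rigel, and Vega with total return 33.

33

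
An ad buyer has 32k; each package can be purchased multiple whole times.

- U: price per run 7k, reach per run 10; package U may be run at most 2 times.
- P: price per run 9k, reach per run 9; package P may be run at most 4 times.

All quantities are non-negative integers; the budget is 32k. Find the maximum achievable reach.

38

This is a bounded integer knapsack.
U has the best ratio (10/7); taking only U gives at most 2×10 = 20 (stopped by the supply cap of 2).
Mixing does better — 2×U and 2×P: price 32 ≤ 32, reach 2·10 + 2·9 = 38.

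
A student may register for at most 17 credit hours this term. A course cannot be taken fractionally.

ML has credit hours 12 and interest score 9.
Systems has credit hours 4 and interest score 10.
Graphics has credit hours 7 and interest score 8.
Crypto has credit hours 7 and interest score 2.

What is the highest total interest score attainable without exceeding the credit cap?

ML + Systems: credit hours 12 + 4 = 16 ≤ 17, interest score 9 + 10 = 19.
Systems + Graphics: credit hours 4 + 7 = 11 ≤ 17, interest score 10 + 8 = 18.
Best is ML and Systems with total interest score 19.

19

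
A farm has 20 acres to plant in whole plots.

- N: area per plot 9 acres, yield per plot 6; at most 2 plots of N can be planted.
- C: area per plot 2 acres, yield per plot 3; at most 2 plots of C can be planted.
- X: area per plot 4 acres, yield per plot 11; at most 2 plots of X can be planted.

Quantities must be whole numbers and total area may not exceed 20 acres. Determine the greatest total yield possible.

31

1×N, 1×C, and 2×X: area 19 ≤ 20, yield 1·6 + 1·3 + 2·11 = 31.
2×C and 2×X: area 12 ≤ 20, yield 2·3 + 2·11 = 28.
Best is 31.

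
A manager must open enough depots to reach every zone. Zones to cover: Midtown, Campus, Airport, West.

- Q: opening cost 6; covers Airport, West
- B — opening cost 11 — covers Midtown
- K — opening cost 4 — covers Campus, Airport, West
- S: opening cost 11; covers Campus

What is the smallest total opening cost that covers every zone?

15

Choose B and K: together they cover Midtown, Campus, Airport, West — every zone.
Total opening cost: 11 + 4 = 15.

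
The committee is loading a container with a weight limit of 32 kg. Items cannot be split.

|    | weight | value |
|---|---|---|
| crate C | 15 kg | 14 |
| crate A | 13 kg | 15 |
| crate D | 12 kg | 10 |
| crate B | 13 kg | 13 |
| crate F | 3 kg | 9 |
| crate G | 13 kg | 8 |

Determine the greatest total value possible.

Allowing fractional choices, the relaxed optimum would be about 39.8, but items are indivisible.
crate C + crate A + crate F: weight 15 + 13 + 3 = 31 ≤ 32, value 14 + 15 + 9 = 38.
crate A + crate B + crate F: weight 13 + 13 + 3 = 29 ≤ 32, value 15 + 13 + 9 = 37.
crate C + crate B + crate F: weight 15 + 13 + 3 = 31 ≤ 32, value 14 + 13 + 9 = 36.
Best is crate C, crate A, and crate F with total value 38.

38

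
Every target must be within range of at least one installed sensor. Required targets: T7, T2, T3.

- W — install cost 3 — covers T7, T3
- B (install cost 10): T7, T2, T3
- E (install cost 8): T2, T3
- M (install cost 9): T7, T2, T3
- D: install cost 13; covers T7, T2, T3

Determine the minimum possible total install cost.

9

The greedy cost-per-new-target heuristic would pick W and E for 11, but a cheaper cover exists.
M alone covers T7, T2, T3 — every target.
Total install cost: 9.
No cover costs less than 9.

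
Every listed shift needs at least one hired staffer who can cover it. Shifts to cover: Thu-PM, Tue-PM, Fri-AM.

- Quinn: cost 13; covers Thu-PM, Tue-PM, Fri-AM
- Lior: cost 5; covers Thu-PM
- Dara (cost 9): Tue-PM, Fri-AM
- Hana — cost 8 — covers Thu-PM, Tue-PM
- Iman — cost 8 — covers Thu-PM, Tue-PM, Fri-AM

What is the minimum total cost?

8

Iman alone covers Thu-PM, Tue-PM, Fri-AM — every shift.
Total cost: 8.
No cover costs less than 8.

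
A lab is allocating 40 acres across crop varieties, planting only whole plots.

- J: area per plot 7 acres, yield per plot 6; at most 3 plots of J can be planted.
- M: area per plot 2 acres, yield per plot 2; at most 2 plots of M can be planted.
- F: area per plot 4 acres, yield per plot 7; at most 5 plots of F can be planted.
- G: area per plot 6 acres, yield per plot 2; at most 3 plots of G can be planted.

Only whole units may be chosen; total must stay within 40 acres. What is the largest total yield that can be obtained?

F has the best ratio (7/4); taking only F gives at most 5×7 = 35 (stopped by the supply cap of 5).
Mixing does better — 2×J, 2×M, and 5×F: area 38 ≤ 40, yield 2·6 + 2·2 + 5·7 = 51.

51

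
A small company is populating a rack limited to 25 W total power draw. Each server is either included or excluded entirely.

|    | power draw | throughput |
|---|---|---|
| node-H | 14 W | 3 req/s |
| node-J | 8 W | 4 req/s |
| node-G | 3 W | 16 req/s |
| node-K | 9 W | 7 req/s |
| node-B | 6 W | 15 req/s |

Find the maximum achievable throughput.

Allowing fractional choices, the relaxed optimum would be about 41.5, but servers are indivisible.
node-G + node-K + node-B: power draw 3 + 9 + 6 = 18 ≤ 25, throughput 16 + 7 + 15 = 38.
node-J + node-G + node-B: power draw 8 + 3 + 6 = 17 ≤ 25, throughput 4 + 16 + 15 = 35.
Best is node-G, node-K, and node-B with total throughput 38.

38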